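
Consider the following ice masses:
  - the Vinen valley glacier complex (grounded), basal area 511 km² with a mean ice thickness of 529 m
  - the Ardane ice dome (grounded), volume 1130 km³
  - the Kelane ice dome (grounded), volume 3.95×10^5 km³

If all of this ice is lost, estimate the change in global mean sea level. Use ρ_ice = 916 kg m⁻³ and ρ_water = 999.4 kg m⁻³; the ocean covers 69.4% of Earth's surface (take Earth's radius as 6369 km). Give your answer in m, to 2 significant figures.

≈ 1.0 m

Vinen: ice volume = 511 km² × 529 m = 270.3 km³; 270.3 × (916/999.4) = 247.8 km³ of water.
Ardane: 1130 km³ × (916/999.4) = 1036 km³ of water.
Kelane: 3.95×10^5 km³ × (916/999.4) = 3.620×10^5 km³ of water.
Total added water ≈ 3.633×10^14 m³ over 3.54×10^14 m² → Δh = 1.03 m.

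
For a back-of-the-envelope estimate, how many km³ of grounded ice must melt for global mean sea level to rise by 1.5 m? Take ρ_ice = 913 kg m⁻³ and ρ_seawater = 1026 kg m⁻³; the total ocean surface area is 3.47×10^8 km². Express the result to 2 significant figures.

Required water volume = Δh × A = 1.5 m × 3.47×10^14 m² = 5.205×10^14 m³ = 5.205×10^5 km³.
Ice volume = water volume × ρ_w/ρ_ice = 5.205×10^5 × 1026/913 = 5.8×10^5 km³.

≈ 5.8×10^5 km³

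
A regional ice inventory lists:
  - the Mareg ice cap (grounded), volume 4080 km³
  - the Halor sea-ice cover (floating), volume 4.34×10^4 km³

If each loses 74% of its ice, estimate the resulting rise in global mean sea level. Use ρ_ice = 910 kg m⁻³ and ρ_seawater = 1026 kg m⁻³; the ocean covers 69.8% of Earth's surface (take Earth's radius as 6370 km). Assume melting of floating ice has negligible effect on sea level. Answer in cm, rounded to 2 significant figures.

Mareg: 0.74 × 4080 km³ × (910/1026) = 2678 km³ of water.
The Halor sea-ice cover is floating and already displaces its own weight of water, so its melt adds essentially nothing to sea level.
Total added water ≈ 2.678×10^12 m³ over 3.56×10^14 m² → Δh = 7.52×10^-3 m = 0.75 cm.

≈ 0.75 cm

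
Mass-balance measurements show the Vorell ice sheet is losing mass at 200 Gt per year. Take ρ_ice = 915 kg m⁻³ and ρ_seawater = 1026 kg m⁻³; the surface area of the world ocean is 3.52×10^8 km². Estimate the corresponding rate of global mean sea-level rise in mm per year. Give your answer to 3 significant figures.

ρ_w = 1026 kg m⁻³. Annual water volume added = 200 Gt / ρ_w = 2.000×10^14 kg / 1026 kg m⁻³ = 1.949×10^11 m³.
Δh per year = 1.949×10^11 / 3.52×10^14 = 5.54×10^-4 m = 0.554 mm.

≈ 0.554 mm/yr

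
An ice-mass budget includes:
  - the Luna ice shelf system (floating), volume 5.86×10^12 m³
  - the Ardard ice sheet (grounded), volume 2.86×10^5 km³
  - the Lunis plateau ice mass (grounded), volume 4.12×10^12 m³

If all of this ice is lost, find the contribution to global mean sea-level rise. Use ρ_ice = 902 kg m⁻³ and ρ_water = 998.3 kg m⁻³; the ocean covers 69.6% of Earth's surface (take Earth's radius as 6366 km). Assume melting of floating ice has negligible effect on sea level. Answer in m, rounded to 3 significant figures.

≈ 0.740 m

The Luna ice shelf system is floating and already displaces its own weight of water, so its melt adds essentially nothing to sea level.
Ardard: 2.86×10^5 km³ × (902/998.3) = 2.584×10^5 km³ of water.
Lunis: 4.12×10^12 m³ × (902/998.3) = 3.723×10^12 m³ of water.
Total added water ≈ 2.621×10^14 m³ over 3.54×10^14 m² → Δh = 0.740 m.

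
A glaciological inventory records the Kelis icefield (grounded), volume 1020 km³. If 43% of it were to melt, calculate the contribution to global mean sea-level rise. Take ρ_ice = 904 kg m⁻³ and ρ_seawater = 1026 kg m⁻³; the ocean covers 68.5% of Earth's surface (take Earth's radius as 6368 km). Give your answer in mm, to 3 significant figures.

Kelis: 0.43 × 1020 km³ × (904/1026) = 386.4 km³ of water.
Spread over 3.49×10^14 m² of ocean, Δh = 3.864×10^11 / 3.49×10^14 = 1.11×10^-3 m = 1.11 mm.

≈ 1.11 mm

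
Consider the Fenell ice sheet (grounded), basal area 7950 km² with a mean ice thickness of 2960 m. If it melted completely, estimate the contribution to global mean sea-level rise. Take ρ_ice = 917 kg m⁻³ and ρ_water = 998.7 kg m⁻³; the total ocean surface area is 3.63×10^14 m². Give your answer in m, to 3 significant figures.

Fenell: ice volume = 7950 km² × 2960 m = 2.353×10^4 km³; 2.353×10^4 × (917/998.7) = 2.161×10^4 km³ of water.
Spread over 3.63×10^14 m² of ocean, Δh = 2.161×10^13 / 3.63×10^14 = 0.0595 m.

≈ 0.0595 m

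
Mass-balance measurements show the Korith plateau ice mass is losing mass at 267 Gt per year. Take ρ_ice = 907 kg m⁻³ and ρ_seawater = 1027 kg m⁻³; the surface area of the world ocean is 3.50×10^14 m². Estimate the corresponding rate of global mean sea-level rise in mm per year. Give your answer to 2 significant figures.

≈ 0.74 mm/yr

ρ_w = 1027 kg m⁻³. Annual water volume added = 267 Gt / ρ_w = 2.670×10^14 kg / 1027 kg m⁻³ = 2.600×10^11 m³.
Δh per year = 2.600×10^11 / 3.50×10^14 = 7.43×10^-4 m = 0.74 mm.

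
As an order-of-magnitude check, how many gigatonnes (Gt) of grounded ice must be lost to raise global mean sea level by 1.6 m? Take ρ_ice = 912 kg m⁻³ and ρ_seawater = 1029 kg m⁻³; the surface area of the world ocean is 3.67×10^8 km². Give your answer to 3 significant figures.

Required water volume = Δh × A = 1.6 m × 3.67×10^14 m² = 5.872×10^14 m³.
ρ_w = 1029 kg m⁻³, so the mass of water = 5.872×10^14 m³ × 1029 kg m⁻³ = 6.042×10^17 kg = 6.04×10^5 Gt (and the same mass of ice, by conservation).

≈ 6.04×10^5 Gt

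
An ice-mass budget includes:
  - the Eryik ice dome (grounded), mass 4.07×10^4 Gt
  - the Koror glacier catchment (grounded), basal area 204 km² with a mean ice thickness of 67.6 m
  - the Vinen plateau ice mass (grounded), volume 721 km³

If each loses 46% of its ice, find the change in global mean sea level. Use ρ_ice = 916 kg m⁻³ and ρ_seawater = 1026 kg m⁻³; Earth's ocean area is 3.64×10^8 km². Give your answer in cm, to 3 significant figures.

≈ 5.10 cm

Eryik: 0.46 × 4.07×10^4 Gt = 1.872×10^16 kg; dividing by ρ_w = 1026 kg m⁻³ gives 1.825×10^13 m³ of water.
Koror: ice volume = 204 km² × 67.6 m = 13.79 km³; 0.46 × 13.79 × (916/1026) = 5.663 km³ of water.
Vinen: 0.46 × 721 km³ × (916/1026) = 296.1 km³ of water.
Total added water ≈ 1.855×10^13 m³ over 3.64×10^14 m² → Δh = 0.0510 m = 5.10 cm.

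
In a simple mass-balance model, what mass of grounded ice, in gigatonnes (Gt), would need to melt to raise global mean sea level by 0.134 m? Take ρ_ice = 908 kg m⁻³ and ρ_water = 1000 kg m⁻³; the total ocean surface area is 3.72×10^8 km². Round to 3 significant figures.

≈ 4.98×10^4 Gt

Required water volume = Δh × A = 0.134 m × 3.72×10^14 m² = 4.985×10^13 m³.
ρ_w = 1000 kg m⁻³, so the mass of water = 4.985×10^13 m³ × 1000 kg m⁻³ = 4.985×10^16 kg = 4.98×10^4 Gt (and the same mass of ice, by conservation).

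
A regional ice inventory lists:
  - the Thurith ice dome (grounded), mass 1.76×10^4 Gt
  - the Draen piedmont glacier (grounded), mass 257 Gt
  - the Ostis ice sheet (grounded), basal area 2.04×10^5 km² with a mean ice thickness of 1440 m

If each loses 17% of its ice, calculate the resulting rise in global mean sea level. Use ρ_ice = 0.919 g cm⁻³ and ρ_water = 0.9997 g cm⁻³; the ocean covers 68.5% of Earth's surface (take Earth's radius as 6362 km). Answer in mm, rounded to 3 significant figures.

≈ 140 mm

Thurith: 0.17 × 1.76×10^4 Gt = 2.992×10^15 kg; dividing by ρ_w = 0.9997 g cm⁻³ = 999.7 kg m⁻³ gives 2.993×10^12 m³ of water.
Draen: 0.17 × 257 Gt = 4.369×10^13 kg; dividing by ρ_w = 999.7 kg m⁻³ gives 4.370×10^10 m³ of water.
Ostis: ice volume = 2.04×10^5 km² × 1440 m = 2.938×10^5 km³; 0.17 × 2.938×10^5 × (919/999.7) = 4.591×10^4 km³ of water.
Total added water ≈ 4.894×10^13 m³ over 3.48×10^14 m² → Δh = 0.140 m = 140 mm.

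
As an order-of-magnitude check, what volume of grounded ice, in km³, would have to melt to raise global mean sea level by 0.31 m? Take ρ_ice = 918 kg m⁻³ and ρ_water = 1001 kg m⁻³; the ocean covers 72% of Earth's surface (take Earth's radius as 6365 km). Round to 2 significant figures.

Required water volume = Δh × A = 0.31 m × 3.67×10^14 m² = 1.136×10^14 m³ = 1.136×10^5 km³.
Ice volume = water volume × ρ_w/ρ_ice = 1.136×10^5 × 1001/918 = 1.2×10^5 km³.

≈ 1.2×10^5 km³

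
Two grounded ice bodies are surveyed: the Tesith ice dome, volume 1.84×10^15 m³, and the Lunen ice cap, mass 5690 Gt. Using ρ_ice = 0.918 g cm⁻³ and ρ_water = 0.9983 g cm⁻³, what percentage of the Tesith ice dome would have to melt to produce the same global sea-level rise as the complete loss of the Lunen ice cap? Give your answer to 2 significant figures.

Equal sea-level rise means equal mass of meltwater, i.e. equal mass of ice lost.
Ice mass of Lunen: 5.690×10^15 kg; ice mass of Tesith: 1.689×10^18 kg.
Fraction required = 5.690×10^15 / 1.689×10^18 = 3.37×10^-3 → 0.34 %.

≈ 0.34 %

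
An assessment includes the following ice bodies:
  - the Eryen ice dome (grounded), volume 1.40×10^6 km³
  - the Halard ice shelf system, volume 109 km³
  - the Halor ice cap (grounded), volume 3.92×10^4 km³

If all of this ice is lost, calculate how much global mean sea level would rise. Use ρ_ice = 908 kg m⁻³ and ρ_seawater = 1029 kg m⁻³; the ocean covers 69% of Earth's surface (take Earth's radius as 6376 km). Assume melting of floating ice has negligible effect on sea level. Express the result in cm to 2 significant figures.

≈ 360 cm

Eryen: 1.40×10^6 km³ × (908/1029) = 1.235×10^6 km³ of water.
The Halard ice shelf system is floating and already displaces its own weight of water, so its melt adds essentially nothing to sea level.
Halor: 3.92×10^4 km³ × (908/1029) = 3.459×10^4 km³ of water.
Total added water ≈ 1.270×10^15 m³ over 3.52×10^14 m² → Δh = 3.60 m = 360 cm.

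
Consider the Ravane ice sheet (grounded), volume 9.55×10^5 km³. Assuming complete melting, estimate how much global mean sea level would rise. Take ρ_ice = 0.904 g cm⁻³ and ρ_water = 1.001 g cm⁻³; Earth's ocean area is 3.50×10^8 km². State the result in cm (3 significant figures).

Ravane: 9.55×10^5 km³ × (904/1001) = 8.625×10^5 km³ of water.
Spread over 3.50×10^14 m² of ocean, Δh = 8.625×10^14 / 3.50×10^14 = 2.46 m = 246 cm.

≈ 246 cm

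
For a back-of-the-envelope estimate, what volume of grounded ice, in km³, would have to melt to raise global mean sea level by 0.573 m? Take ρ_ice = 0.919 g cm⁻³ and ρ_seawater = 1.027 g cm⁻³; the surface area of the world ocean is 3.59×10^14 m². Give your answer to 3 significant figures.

≈ 2.30×10^5 km³

Required water volume = Δh × A = 0.573 m × 3.59×10^14 m² = 2.057×10^14 m³ = 2.057×10^5 km³.
Ice volume = water volume × ρ_w/ρ_ice = 2.057×10^5 × 1027/919 = 2.30×10^5 km³.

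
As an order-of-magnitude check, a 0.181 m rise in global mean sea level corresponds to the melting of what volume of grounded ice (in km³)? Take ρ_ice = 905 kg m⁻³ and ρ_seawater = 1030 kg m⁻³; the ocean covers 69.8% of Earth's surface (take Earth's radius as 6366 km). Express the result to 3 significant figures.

Required water volume = Δh × A = 0.181 m × 3.55×10^14 m² = 6.434×10^13 m³ = 6.434×10^4 km³.
Ice volume = water volume × ρ_w/ρ_ice = 6.434×10^4 × 1030/905 = 7.32×10^4 km³.

≈ 7.32×10^4 km³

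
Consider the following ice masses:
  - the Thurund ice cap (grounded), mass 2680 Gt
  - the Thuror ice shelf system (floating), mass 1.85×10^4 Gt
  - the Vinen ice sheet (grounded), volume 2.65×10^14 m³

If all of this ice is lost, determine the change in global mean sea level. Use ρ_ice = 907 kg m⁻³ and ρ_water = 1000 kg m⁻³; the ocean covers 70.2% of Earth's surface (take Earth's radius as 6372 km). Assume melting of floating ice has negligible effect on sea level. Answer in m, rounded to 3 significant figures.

≈ 0.679 m

Thurund: 2680 Gt = 2.680×10^15 kg; dividing by ρ_w = 1000 kg m⁻³ gives 2.680×10^12 m³ of water.
The Thuror ice shelf system is floating and already displaces its own weight of water, so its melt adds essentially nothing to sea level.
Vinen: 2.65×10^14 m³ × (907/1000) = 2.404×10^14 m³ of water.
Total added water ≈ 2.430×10^14 m³ over 3.58×10^14 m² → Δh = 0.679 m.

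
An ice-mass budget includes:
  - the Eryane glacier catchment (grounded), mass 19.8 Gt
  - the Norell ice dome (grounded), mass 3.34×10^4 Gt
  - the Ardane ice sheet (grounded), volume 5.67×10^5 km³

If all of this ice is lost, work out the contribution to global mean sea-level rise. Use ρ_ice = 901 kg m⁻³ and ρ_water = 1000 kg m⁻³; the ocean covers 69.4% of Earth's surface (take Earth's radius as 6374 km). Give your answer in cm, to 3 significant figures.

≈ 154 cm

Eryane: 19.8 Gt = 1.980×10^13 kg; dividing by ρ_w = 1000 kg m⁻³ gives 1.980×10^10 m³ of water.
Norell: 3.34×10^4 Gt = 3.340×10^16 kg; dividing by ρ_w = 1000 kg m⁻³ gives 3.340×10^13 m³ of water.
Ardane: 5.67×10^5 km³ × (901/1000) = 5.109×10^5 km³ of water.
Total added water ≈ 5.443×10^14 m³ over 3.54×10^14 m² → Δh = 1.54 m = 154 cm.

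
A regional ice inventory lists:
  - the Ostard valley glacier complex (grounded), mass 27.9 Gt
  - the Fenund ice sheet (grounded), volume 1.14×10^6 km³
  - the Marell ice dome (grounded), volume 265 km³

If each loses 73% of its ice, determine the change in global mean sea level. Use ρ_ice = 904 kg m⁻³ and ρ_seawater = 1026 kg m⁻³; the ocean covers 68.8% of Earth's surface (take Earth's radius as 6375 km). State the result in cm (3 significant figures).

Ostard: 0.73 × 27.9 Gt = 2.037×10^13 kg; dividing by ρ_w = 1026 kg m⁻³ gives 1.985×10^10 m³ of water.
Fenund: 0.73 × 1.14×10^6 km³ × (904/1026) = 7.332×10^5 km³ of water.
Marell: 0.73 × 265 km³ × (904/1026) = 170.4 km³ of water.
Total added water ≈ 7.334×10^14 m³ over 3.51×10^14 m² → Δh = 2.09 m = 209 cm.

≈ 209 cm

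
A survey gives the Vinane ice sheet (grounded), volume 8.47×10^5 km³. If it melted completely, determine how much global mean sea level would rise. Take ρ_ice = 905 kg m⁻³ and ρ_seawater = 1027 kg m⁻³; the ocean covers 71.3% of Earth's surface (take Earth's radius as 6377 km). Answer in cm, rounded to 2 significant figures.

Vinane: 8.47×10^5 km³ × (905/1027) = 7.464×10^5 km³ of water.
Spread over 3.64×10^14 m² of ocean, Δh = 7.464×10^14 / 3.64×10^14 = 2.05 m = 200 cm.

≈ 200 cm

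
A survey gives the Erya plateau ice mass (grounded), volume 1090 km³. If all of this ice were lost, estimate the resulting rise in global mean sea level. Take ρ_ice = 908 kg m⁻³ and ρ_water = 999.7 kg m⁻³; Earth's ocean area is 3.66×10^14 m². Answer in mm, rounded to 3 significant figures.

≈ 2.70 mm

Erya: 1090 km³ × (908/999.7) = 990.0 km³ of water.
Spread over 3.66×10^14 m² of ocean, Δh = 9.900×10^11 / 3.66×10^14 = 2.70×10^-3 m = 2.70 mm.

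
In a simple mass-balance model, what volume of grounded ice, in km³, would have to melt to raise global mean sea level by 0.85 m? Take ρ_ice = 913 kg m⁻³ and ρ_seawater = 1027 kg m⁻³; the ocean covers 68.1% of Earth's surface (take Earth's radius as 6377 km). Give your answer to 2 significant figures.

≈ 3.3×10^5 km³

Required water volume = Δh × A = 0.85 m × 3.48×10^14 m² = 2.958×10^14 m³ = 2.958×10^5 km³.
Ice volume = water volume × ρ_w/ρ_ice = 2.958×10^5 × 1027/913 = 3.3×10^5 km³.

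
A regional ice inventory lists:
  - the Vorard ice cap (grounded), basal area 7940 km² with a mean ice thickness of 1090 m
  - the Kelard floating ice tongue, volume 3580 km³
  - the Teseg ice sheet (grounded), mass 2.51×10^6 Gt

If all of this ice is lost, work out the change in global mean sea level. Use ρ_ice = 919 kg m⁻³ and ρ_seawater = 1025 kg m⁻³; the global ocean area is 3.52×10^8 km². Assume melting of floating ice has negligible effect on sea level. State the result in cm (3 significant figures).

Vorard: ice volume = 7940 km² × 1090 m = 8655 km³; 8655 × (919/1025) = 7760 km³ of water.
The Kelard floating ice tongue is floating and already displaces its own weight of water, so its melt adds essentially nothing to sea level.
Teseg: 2.51×10^6 Gt = 2.510×10^18 kg; dividing by ρ_w = 1025 kg m⁻³ gives 2.449×10^15 m³ of water.
Total added water ≈ 2.457×10^15 m³ over 3.52×10^14 m² → Δh = 6.98 m = 698 cm.

≈ 698 cm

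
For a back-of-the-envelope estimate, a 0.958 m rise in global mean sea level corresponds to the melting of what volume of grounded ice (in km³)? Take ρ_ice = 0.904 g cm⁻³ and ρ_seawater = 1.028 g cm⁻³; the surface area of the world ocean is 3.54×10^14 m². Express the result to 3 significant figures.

≈ 3.86×10^5 km³

Required water volume = Δh × A = 0.958 m × 3.54×10^14 m² = 3.391×10^14 m³ = 3.391×10^5 km³.
Ice volume = water volume × ρ_w/ρ_ice = 3.391×10^5 × 1028/904 = 3.86×10^5 km³.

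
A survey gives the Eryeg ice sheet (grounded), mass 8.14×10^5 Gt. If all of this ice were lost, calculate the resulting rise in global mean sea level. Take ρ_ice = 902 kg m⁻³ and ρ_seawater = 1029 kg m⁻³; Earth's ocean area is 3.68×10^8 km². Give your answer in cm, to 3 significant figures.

Eryeg: 8.14×10^5 Gt = 8.140×10^17 kg; dividing by ρ_w = 1029 kg m⁻³ gives 7.911×10^14 m³ of water.
Spread over 3.68×10^14 m² of ocean, Δh = 7.911×10^14 / 3.68×10^14 = 2.15 m = 215 cm.

≈ 215 cm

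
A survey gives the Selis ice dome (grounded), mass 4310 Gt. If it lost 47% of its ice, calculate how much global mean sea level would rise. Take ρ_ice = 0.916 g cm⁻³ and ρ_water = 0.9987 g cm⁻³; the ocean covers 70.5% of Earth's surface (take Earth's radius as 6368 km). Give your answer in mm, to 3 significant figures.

≈ 5.65 mm

Selis: 0.47 × 4310 Gt = 2.026×10^15 kg; dividing by ρ_w = 0.9987 g cm⁻³ = 998.7 kg m⁻³ gives 2.028×10^12 m³ of water.
Spread over 3.59×10^14 m² of ocean, Δh = 2.028×10^12 / 3.59×10^14 = 5.65×10^-3 m = 5.65 mm.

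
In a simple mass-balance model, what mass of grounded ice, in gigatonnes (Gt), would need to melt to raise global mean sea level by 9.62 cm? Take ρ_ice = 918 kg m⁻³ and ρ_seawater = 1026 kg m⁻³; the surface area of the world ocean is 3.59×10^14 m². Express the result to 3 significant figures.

≈ 3.54×10^4 Gt

Required water volume = Δh × A = 0.0962 m × 3.59×10^14 m² = 3.454×10^13 m³.
ρ_w = 1026 kg m⁻³, so the mass of water = 3.454×10^13 m³ × 1026 kg m⁻³ = 3.543×10^16 kg = 3.54×10^4 Gt (and the same mass of ice, by conservation).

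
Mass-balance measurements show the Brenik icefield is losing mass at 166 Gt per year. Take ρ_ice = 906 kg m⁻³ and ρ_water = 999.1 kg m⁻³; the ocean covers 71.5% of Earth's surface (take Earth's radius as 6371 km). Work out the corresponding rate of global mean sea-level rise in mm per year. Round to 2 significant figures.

ρ_w = 999.1 kg m⁻³. Annual water volume added = 166 Gt / ρ_w = 1.660×10^14 kg / 999.1 kg m⁻³ = 1.661×10^11 m³.
Δh per year = 1.661×10^11 / 3.65×10^14 = 4.56×10^-4 m = 0.46 mm.

≈ 0.46 mm/yr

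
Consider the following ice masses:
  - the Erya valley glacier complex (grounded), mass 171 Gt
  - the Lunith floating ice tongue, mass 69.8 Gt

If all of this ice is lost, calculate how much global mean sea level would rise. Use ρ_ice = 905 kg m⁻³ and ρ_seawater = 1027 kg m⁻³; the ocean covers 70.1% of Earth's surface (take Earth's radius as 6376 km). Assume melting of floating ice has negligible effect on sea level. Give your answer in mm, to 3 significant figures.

Erya: 171 Gt = 1.710×10^14 kg; dividing by ρ_w = 1027 kg m⁻³ gives 1.665×10^11 m³ of water.
The Lunith floating ice tongue is floating and already displaces its own weight of water, so its melt adds essentially nothing to sea level.
Total added water ≈ 1.665×10^11 m³ over 3.58×10^14 m² → Δh = 4.65×10^-4 m = 0.465 mm.

≈ 0.465 mm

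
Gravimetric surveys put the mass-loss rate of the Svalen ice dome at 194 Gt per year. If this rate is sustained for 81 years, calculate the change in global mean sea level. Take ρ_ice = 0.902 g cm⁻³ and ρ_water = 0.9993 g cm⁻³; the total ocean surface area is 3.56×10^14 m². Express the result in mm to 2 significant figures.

≈ 44 mm

Total mass lost = 194 Gt/yr × 81 yr = 1.571×10^4 Gt = 1.571×10^16 kg.
ρ_w = 0.9993 g cm⁻³ = 999.3 kg m⁻³, so water volume = 1.571×10^16 / 999.3 = 1.573×10^13 m³.
Δh = 1.573×10^13 / 3.56×10^14 = 0.0442 m = 44 mm.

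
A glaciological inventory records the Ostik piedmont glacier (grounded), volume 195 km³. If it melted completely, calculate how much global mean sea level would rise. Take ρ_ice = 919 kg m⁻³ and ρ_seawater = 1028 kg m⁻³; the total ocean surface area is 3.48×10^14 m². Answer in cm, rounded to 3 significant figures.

≈ 0.0501 cm

Ostik: 195 km³ × (919/1028) = 174.3 km³ of water.
Spread over 3.48×10^14 m² of ocean, Δh = 1.743×10^11 / 3.48×10^14 = 5.01×10^-4 m = 0.0501 cm.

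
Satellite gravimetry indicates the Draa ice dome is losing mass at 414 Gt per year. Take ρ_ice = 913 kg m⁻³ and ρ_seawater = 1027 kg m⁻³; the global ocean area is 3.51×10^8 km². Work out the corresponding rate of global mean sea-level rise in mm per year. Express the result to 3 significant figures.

≈ 1.15 mm/yr

ρ_w = 1027 kg m⁻³. Annual water volume added = 414 Gt / ρ_w = 4.140×10^14 kg / 1027 kg m⁻³ = 4.031×10^11 m³.
Δh per year = 4.031×10^11 / 3.51×10^14 = 1.15×10^-3 m = 1.15 mm.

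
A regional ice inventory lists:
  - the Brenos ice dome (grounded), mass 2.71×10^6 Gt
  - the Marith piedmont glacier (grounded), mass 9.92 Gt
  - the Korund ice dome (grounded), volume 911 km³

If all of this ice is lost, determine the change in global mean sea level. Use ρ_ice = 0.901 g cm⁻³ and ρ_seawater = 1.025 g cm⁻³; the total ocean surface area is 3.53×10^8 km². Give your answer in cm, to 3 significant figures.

≈ 749 cm

Brenos: 2.71×10^6 Gt = 2.710×10^18 kg; dividing by ρ_w = 1.025 g cm⁻³ = 1025 kg m⁻³ gives 2.644×10^15 m³ of water.
Marith: 9.92 Gt = 9.920×10^12 kg; dividing by ρ_w = 1025 kg m⁻³ gives 9.678×10^9 m³ of water.
Korund: 911 km³ × (901/1025) = 800.8 km³ of water.
Total added water ≈ 2.645×10^15 m³ over 3.53×10^14 m² → Δh = 7.49 m = 749 cm.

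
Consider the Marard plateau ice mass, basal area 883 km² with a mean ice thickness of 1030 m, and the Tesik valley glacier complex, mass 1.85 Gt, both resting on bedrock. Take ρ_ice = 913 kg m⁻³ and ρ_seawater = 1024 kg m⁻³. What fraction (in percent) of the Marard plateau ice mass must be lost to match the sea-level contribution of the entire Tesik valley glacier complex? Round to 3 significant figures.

Equal sea-level rise means equal mass of meltwater, i.e. equal mass of ice lost.
Ice mass of Tesik: 1.850×10^12 kg; ice mass of Marard: 8.304×10^14 kg.
Fraction required = 1.850×10^12 / 8.304×10^14 = 2.23×10^-3 → 0.223 %.

≈ 0.223 %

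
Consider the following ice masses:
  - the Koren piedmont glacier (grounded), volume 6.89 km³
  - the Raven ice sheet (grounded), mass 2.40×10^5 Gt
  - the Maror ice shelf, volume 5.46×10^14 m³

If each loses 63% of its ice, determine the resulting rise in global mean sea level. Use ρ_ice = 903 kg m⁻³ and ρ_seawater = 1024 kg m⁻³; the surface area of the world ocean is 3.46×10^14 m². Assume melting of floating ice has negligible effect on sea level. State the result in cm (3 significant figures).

≈ 42.7 cm

Koren: 0.63 × 6.89 km³ × (903/1024) = 3.828 km³ of water.
Raven: 0.63 × 2.40×10^5 Gt = 1.512×10^17 kg; dividing by ρ_w = 1024 kg m⁻³ gives 1.477×10^14 m³ of water.
The Maror ice shelf is floating and already displaces its own weight of water, so its melt adds essentially nothing to sea level.
Total added water ≈ 1.477×10^14 m³ over 3.46×10^14 m² → Δh = 0.427 m = 42.7 cm.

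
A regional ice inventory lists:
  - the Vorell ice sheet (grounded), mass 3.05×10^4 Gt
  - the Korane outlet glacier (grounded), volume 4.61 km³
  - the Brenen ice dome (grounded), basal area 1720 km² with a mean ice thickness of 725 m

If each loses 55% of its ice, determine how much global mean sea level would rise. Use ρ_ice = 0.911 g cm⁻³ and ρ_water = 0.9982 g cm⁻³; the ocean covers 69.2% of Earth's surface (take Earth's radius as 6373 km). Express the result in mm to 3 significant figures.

Vorell: 0.55 × 3.05×10^4 Gt = 1.678×10^16 kg; dividing by ρ_w = 0.9982 g cm⁻³ = 998.2 kg m⁻³ gives 1.681×10^13 m³ of water.
Korane: 0.55 × 4.61 km³ × (911/998.2) = 2.314 km³ of water.
Brenen: ice volume = 1720 km² × 725 m = 1247 km³; 0.55 × 1247 × (911/998.2) = 625.9 km³ of water.
Total added water ≈ 1.743×10^13 m³ over 3.53×10^14 m² → Δh = 0.0494 m = 49.4 mm.

≈ 49.4 mm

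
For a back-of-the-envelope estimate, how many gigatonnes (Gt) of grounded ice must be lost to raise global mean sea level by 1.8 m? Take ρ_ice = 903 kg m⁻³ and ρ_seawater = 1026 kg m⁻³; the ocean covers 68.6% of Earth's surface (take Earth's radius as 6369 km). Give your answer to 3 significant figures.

Required water volume = Δh × A = 1.8 m × 3.50×10^14 m² = 6.294×10^14 m³.
ρ_w = 1026 kg m⁻³, so the mass of water = 6.294×10^14 m³ × 1026 kg m⁻³ = 6.458×10^17 kg = 6.46×10^5 Gt (and the same mass of ice, by conservation).

≈ 6.46×10^5 Gt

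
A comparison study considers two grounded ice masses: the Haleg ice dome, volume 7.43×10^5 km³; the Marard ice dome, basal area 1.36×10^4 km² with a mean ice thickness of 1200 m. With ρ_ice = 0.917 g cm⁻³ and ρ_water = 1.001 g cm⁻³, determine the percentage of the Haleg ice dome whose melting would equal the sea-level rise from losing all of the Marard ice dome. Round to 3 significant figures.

≈ 2.20 %

Equal sea-level rise means equal mass of meltwater, i.e. equal mass of ice lost.
Ice mass of Marard: 1.497×10^16 kg; ice mass of Haleg: 6.813×10^17 kg.
Fraction required = 1.497×10^16 / 6.813×10^17 = 0.0220 → 2.20 %.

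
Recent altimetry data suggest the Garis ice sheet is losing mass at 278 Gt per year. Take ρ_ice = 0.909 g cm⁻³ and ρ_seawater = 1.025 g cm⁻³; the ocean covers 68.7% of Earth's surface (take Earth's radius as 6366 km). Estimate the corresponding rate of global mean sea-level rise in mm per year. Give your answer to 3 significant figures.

≈ 0.775 mm/yr

ρ_w = 1.025 g cm⁻³ = 1025 kg m⁻³. Annual water volume added = 278 Gt / ρ_w = 2.780×10^14 kg / 1025 kg m⁻³ = 2.712×10^11 m³.
Δh per year = 2.712×10^11 / 3.50×10^14 = 7.75×10^-4 m = 0.775 mm.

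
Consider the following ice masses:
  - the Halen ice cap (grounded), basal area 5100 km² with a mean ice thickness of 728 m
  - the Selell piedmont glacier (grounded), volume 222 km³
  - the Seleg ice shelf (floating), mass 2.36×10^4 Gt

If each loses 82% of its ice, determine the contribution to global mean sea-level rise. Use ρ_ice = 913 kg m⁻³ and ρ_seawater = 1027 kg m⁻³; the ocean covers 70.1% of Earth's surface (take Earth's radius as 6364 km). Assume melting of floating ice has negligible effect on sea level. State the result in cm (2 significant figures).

≈ 0.80 cm

Halen: ice volume = 5100 km² × 728 m = 3713 km³; 0.82 × 3713 × (913/1027) = 2707 km³ of water.
Selell: 0.82 × 222 km³ × (913/1027) = 161.8 km³ of water.
The Seleg ice shelf is floating and already displaces its own weight of water, so its melt adds essentially nothing to sea level.
Total added water ≈ 2.868×10^12 m³ over 3.57×10^14 m² → Δh = 8.04×10^-3 m = 0.80 cm.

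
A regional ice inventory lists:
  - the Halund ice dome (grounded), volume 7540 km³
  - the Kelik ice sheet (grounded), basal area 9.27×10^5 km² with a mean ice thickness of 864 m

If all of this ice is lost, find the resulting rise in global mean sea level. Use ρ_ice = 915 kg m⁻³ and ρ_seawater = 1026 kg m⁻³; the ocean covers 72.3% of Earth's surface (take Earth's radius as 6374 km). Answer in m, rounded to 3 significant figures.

Halund: 7540 km³ × (915/1026) = 6724 km³ of water.
Kelik: ice volume = 9.27×10^5 km² × 864 m = 8.009×10^5 km³; 8.009×10^5 × (915/1026) = 7.143×10^5 km³ of water.
Total added water ≈ 7.210×10^14 m³ over 3.69×10^14 m² → Δh = 1.95 m.

≈ 1.95 m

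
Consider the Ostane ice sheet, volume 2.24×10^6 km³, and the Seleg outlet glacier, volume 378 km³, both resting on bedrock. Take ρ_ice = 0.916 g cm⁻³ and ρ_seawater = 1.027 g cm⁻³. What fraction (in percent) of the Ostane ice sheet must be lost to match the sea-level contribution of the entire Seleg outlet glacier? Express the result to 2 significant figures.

≈ 0.017 %

Equal sea-level rise means equal mass of meltwater, i.e. equal mass of ice lost.
Ice mass of Seleg: 3.462×10^14 kg; ice mass of Ostane: 2.052×10^18 kg.
Fraction required = 3.462×10^14 / 2.052×10^18 = 1.69×10^-4 → 0.017 %.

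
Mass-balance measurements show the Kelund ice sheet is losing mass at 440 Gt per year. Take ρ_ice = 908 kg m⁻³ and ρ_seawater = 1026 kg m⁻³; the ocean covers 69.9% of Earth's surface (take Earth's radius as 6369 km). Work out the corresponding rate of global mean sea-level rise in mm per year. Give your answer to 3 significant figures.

≈ 1.20 mm/yr

ρ_w = 1026 kg m⁻³. Annual water volume added = 440 Gt / ρ_w = 4.400×10^14 kg / 1026 kg m⁻³ = 4.288×10^11 m³.
Δh per year = 4.288×10^11 / 3.56×10^14 = 1.20×10^-3 m = 1.20 mm.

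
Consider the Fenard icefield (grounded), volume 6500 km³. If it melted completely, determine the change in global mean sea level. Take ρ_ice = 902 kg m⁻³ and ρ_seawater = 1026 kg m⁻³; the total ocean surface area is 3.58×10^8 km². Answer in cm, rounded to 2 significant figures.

Fenard: 6500 km³ × (902/1026) = 5714 km³ of water.
Spread over 3.58×10^14 m² of ocean, Δh = 5.714×10^12 / 3.58×10^14 = 0.0160 m = 1.6 cm.

≈ 1.6 cm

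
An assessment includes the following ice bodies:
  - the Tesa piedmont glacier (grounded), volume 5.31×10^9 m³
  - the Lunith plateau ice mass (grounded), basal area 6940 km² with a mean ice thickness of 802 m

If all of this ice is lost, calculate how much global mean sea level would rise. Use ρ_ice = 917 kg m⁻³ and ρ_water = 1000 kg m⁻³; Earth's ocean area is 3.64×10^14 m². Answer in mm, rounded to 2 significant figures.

≈ 14 mm

Tesa: 5.31×10^9 m³ × (917/1000) = 4.869×10^9 m³ of water.
Lunith: ice volume = 6940 km² × 802 m = 5566 km³; 5566 × (917/1000) = 5104 km³ of water.
Total added water ≈ 5.109×10^12 m³ over 3.64×10^14 m² → Δh = 0.0140 m = 14 mm.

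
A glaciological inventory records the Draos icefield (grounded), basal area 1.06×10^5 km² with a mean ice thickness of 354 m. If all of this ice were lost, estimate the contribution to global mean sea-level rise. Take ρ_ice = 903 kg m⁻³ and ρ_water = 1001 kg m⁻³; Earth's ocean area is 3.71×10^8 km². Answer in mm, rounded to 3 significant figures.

Draos: ice volume = 1.06×10^5 km² × 354 m = 3.752×10^4 km³; 3.752×10^4 × (903/1001) = 3.385×10^4 km³ of water.
Spread over 3.71×10^14 m² of ocean, Δh = 3.385×10^13 / 3.71×10^14 = 0.0912 m = 91.2 mm.

≈ 91.2 mm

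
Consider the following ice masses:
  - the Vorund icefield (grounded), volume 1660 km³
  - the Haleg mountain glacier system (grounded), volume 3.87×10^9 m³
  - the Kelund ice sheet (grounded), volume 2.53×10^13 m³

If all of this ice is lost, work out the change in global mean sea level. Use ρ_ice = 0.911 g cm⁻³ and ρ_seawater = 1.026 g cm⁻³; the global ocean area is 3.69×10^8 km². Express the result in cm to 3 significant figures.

≈ 6.49 cm

Vorund: 1660 km³ × (911/1026) = 1474 km³ of water.
Haleg: 3.87×10^9 m³ × (911/1026) = 3.436×10^9 m³ of water.
Kelund: 2.53×10^13 m³ × (911/1026) = 2.246×10^13 m³ of water.
Total added water ≈ 2.394×10^13 m³ over 3.69×10^14 m² → Δh = 0.0649 m = 6.49 cm.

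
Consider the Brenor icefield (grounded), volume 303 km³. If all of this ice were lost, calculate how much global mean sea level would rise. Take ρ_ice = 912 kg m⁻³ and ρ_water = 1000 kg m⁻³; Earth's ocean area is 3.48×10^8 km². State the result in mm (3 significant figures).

Brenor: 303 km³ × (912/1000) = 276.3 km³ of water.
Spread over 3.48×10^14 m² of ocean, Δh = 2.763×10^11 / 3.48×10^14 = 7.94×10^-4 m = 0.794 mm.

≈ 0.794 mm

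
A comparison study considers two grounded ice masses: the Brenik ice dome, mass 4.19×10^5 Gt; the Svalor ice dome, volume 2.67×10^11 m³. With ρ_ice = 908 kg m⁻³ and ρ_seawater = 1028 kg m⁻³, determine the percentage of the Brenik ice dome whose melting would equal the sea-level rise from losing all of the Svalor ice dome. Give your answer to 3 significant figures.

≈ 0.0579 %

Equal sea-level rise means equal mass of meltwater, i.e. equal mass of ice lost.
Ice mass of Svalor: 2.424×10^14 kg; ice mass of Brenik: 4.190×10^17 kg.
Fraction required = 2.424×10^14 / 4.190×10^17 = 5.79×10^-4 → 0.0579 %.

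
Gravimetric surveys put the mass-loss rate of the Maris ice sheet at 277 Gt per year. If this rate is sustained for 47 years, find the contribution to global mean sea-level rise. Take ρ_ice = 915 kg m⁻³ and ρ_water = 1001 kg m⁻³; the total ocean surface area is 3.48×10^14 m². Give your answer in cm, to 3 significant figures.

Total mass lost = 277 Gt/yr × 47 yr = 1.302×10^4 Gt = 1.302×10^16 kg.
ρ_w = 1001 kg m⁻³, so water volume = 1.302×10^16 / 1001 = 1.301×10^13 m³.
Δh = 1.301×10^13 / 3.48×10^14 = 0.0374 m = 3.74 cm.

≈ 3.74 cm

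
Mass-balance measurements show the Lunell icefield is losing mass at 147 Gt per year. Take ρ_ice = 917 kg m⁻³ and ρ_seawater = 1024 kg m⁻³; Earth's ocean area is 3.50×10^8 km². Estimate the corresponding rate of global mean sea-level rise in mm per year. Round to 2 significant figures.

ρ_w = 1024 kg m⁻³. Annual water volume added = 147 Gt / ρ_w = 1.470×10^14 kg / 1024 kg m⁻³ = 1.436×10^11 m³.
Δh per year = 1.436×10^11 / 3.50×10^14 = 4.10×10^-4 m = 0.41 mm.

≈ 0.41 mm/yr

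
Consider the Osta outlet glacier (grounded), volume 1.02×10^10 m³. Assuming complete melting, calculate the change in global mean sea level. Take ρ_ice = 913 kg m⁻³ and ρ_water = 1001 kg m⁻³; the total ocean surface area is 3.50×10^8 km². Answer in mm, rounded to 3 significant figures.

Osta: 1.02×10^10 m³ × (913/1001) = 9.303×10^9 m³ of water.
Spread over 3.50×10^14 m² of ocean, Δh = 9.303×10^9 / 3.50×10^14 = 2.66×10^-5 m = 0.0266 mm.

≈ 0.0266 mm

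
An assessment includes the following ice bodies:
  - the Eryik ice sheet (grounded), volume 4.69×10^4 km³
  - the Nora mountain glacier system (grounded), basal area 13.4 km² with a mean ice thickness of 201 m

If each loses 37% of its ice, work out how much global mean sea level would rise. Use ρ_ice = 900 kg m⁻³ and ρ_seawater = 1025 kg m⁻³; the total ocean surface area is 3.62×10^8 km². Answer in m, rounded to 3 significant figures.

Eryik: 0.37 × 4.69×10^4 km³ × (900/1025) = 1.524×10^4 km³ of water.
Nora: ice volume = 13.4 km² × 201 m = 2.693 km³; 0.37 × 2.693 × (900/1025) = 0.8750 km³ of water.
Total added water ≈ 1.524×10^13 m³ over 3.62×10^14 m² → Δh = 0.0421 m.

≈ 0.0421 m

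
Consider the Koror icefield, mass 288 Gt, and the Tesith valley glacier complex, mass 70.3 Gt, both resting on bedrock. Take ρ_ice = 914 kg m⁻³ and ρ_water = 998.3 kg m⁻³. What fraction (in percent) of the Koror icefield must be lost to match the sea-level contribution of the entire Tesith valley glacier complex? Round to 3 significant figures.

≈ 24.4 %

Equal sea-level rise means equal mass of meltwater, i.e. equal mass of ice lost.
Ice mass of Tesith: 7.030×10^13 kg; ice mass of Koror: 2.880×10^14 kg.
Fraction required = 7.030×10^13 / 2.880×10^14 = 0.244 → 24.4 %.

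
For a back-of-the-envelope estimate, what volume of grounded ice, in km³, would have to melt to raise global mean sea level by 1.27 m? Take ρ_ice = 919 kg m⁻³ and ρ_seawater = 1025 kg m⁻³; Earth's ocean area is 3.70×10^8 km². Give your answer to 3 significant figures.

≈ 5.24×10^5 km³

Required water volume = Δh × A = 1.27 m × 3.70×10^14 m² = 4.699×10^14 m³ = 4.699×10^5 km³.
Ice volume = water volume × ρ_w/ρ_ice = 4.699×10^5 × 1025/919 = 5.24×10^5 km³.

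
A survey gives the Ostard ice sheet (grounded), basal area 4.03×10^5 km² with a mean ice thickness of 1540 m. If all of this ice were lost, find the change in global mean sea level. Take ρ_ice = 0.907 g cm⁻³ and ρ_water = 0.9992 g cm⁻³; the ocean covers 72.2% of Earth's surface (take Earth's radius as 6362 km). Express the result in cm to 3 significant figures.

Ostard: ice volume = 4.03×10^5 km² × 1540 m = 6.206×10^5 km³; 6.206×10^5 × (907/999.2) = 5.634×10^5 km³ of water.
Spread over 3.67×10^14 m² of ocean, Δh = 5.634×10^14 / 3.67×10^14 = 1.53 m = 153 cm.

≈ 153 cm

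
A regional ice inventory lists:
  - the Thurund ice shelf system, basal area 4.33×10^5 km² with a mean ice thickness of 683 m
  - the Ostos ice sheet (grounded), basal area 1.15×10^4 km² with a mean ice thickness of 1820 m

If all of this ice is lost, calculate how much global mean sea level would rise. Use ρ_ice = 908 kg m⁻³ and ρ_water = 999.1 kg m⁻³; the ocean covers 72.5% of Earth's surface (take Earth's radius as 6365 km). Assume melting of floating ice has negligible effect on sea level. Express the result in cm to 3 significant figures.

The Thurund ice shelf system is floating and already displaces its own weight of water, so its melt adds essentially nothing to sea level.
Ostos: ice volume = 1.15×10^4 km² × 1820 m = 2.093×10^4 km³; 2.093×10^4 × (908/999.1) = 1.902×10^4 km³ of water.
Total added water ≈ 1.902×10^13 m³ over 3.69×10^14 m² → Δh = 0.0515 m = 5.15 cm.

≈ 5.15 cm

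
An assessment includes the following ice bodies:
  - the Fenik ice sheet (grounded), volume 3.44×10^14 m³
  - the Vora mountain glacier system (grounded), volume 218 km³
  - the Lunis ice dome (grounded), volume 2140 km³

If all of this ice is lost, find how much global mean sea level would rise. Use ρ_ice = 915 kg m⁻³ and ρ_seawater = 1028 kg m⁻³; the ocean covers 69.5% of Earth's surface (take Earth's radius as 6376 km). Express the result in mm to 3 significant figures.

≈ 868 mm

Fenik: 3.44×10^14 m³ × (915/1028) = 3.062×10^14 m³ of water.
Vora: 218 km³ × (915/1028) = 194.0 km³ of water.
Lunis: 2140 km³ × (915/1028) = 1905 km³ of water.
Total added water ≈ 3.083×10^14 m³ over 3.55×10^14 m² → Δh = 0.868 m = 868 mm.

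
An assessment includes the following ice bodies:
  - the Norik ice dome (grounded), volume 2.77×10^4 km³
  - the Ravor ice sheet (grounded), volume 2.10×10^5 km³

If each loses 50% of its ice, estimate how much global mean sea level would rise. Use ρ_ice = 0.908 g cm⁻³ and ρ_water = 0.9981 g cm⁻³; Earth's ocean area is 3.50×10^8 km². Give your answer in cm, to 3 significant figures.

Norik: 0.5 × 2.77×10^4 km³ × (908/998.1) = 1.260×10^4 km³ of water.
Ravor: 0.5 × 2.10×10^5 km³ × (908/998.1) = 9.552×10^4 km³ of water.
Total added water ≈ 1.081×10^14 m³ over 3.50×10^14 m² → Δh = 0.309 m = 30.9 cm.

≈ 30.9 cm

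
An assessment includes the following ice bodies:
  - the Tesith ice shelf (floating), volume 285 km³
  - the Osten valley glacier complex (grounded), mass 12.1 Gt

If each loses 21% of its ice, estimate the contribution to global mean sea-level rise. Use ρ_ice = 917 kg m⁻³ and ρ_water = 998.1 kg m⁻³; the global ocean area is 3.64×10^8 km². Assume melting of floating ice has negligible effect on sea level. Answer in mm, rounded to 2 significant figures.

≈ 7.0×10^-3 mm

The Tesith ice shelf is floating and already displaces its own weight of water, so its melt adds essentially nothing to sea level.
Osten: 0.21 × 12.1 Gt = 2.541×10^12 kg; dividing by ρ_w = 998.1 kg m⁻³ gives 2.546×10^9 m³ of water.
Total added water ≈ 2.546×10^9 m³ over 3.64×10^14 m² → Δh = 6.99×10^-6 m = 7.0×10^-3 mm.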